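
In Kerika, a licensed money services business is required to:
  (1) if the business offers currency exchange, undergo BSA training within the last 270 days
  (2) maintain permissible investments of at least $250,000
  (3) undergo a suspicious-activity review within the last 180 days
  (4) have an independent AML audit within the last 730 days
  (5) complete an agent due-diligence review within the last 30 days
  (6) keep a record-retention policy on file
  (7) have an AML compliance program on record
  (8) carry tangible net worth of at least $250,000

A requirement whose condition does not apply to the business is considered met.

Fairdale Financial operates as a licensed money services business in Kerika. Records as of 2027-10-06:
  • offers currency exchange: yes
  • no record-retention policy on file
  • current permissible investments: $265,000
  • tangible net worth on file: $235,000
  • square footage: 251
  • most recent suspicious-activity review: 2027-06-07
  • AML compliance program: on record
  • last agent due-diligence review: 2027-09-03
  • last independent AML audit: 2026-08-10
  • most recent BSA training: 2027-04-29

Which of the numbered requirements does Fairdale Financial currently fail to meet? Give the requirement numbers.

1. condition 'offers currency exchange' holds; BSA training 160 days ago vs limit 270 → met
2. permissible investments $265,000 ≥ $250,000 → met
3. suspicious-activity review 121 days ago vs limit 180 → met
4. independent AML audit 422 days ago vs limit 730 → met
5. agent due-diligence review 33 days ago vs limit 30 → not met
6. record-retention policy absent → not met
7. AML compliance program present → met
8. tangible net worth $235,000 < $250,000 → not met
Not met: 5, 6, 8

5, 6, 8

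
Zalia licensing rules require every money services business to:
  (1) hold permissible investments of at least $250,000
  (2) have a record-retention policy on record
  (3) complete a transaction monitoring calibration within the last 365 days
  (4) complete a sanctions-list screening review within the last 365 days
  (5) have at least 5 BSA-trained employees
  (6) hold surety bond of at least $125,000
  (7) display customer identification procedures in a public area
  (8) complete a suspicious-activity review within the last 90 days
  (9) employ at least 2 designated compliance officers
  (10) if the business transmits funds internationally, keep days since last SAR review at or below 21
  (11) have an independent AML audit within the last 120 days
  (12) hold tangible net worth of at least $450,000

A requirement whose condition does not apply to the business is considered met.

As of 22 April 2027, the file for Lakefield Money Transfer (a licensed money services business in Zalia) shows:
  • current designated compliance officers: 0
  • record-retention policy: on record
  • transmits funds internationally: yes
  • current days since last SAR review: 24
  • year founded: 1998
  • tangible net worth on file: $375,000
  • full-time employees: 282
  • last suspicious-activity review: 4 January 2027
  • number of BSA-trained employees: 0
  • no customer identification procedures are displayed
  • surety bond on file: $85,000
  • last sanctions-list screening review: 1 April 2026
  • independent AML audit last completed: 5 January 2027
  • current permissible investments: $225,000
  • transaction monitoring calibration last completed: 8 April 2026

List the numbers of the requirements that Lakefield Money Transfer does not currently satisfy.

1. permissible investments $225,000 < $250,000 → not met
2. record-retention policy present → met
3. transaction monitoring calibration 379 days ago vs limit 365 → not met
4. sanctions-list screening review 386 days ago vs limit 365 → not met
5. BSA-trained employees 0 < 5 → not met
6. surety bond $85,000 < $125,000 → not met
7. customer identification procedures absent → not met
8. suspicious-activity review 108 days ago vs limit 90 → not met
9. designated compliance officers 0 < 2 → not met
10. condition 'transmits funds internationally' holds; days since last SAR review 24 > 21 → not met
11. independent AML audit 107 days ago vs limit 120 → met
12. tangible net worth $375,000 < $450,000 → not met
Not met: 1, 3, 4, 5, 6, 7, 8, 9, 10, 12

1, 3, 4, 5, 6, 7, 8, 9, 10, 12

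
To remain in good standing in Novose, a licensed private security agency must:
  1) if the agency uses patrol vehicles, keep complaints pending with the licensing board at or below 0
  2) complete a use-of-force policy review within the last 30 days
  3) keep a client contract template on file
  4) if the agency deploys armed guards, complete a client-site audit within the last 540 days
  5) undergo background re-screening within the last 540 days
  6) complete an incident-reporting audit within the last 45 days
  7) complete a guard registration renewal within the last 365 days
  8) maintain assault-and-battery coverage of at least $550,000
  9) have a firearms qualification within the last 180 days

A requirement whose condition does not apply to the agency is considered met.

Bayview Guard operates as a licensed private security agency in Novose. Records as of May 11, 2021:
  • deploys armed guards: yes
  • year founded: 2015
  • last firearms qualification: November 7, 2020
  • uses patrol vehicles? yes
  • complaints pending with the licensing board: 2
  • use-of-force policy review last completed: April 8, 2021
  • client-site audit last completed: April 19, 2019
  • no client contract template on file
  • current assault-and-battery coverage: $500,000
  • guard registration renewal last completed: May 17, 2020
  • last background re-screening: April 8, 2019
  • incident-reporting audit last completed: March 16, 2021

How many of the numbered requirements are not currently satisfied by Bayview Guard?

1. condition 'uses patrol vehicles' holds; complaints pending with the licensing board 2 > 0 → not met
2. use-of-force policy review 33 days ago vs limit 30 → not met
3. client contract template absent → not met
4. condition 'deploys armed guards' holds; client-site audit 753 days ago vs limit 540 → not met
5. background re-screening 764 days ago vs limit 540 → not met
6. incident-reporting audit 56 days ago vs limit 45 → not met
7. guard registration renewal 359 days ago vs limit 365 → met
8. assault-and-battery coverage $500,000 < $550,000 → not met
9. firearms qualification 185 days ago vs limit 180 → not met
Not met: 8 of 9

8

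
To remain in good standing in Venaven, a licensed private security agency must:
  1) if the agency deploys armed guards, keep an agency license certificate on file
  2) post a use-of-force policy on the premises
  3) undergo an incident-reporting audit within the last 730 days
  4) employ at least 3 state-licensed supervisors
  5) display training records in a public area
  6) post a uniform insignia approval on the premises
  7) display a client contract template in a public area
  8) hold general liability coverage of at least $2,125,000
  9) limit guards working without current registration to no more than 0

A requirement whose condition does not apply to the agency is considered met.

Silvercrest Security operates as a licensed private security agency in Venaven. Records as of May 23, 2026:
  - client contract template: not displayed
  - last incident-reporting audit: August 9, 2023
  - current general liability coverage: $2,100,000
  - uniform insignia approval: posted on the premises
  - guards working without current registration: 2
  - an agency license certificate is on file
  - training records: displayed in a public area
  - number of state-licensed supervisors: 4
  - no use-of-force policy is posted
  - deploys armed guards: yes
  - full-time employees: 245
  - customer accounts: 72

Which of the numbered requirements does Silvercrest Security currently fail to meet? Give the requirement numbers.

1. condition 'deploys armed guards' holds; agency license certificate present → met
2. use-of-force policy absent → not met
3. incident-reporting audit 1018 days ago vs limit 730 → not met
4. state-licensed supervisors 4 ≥ 3 → met
5. training records present → met
6. uniform insignia approval present → met
7. client contract template absent → not met
8. general liability coverage $2,100,000 < $2,125,000 → not met
9. guards working without current registration 2 > 0 → not met
Not met: 2, 3, 7, 8, 9

2, 3, 7, 8, 9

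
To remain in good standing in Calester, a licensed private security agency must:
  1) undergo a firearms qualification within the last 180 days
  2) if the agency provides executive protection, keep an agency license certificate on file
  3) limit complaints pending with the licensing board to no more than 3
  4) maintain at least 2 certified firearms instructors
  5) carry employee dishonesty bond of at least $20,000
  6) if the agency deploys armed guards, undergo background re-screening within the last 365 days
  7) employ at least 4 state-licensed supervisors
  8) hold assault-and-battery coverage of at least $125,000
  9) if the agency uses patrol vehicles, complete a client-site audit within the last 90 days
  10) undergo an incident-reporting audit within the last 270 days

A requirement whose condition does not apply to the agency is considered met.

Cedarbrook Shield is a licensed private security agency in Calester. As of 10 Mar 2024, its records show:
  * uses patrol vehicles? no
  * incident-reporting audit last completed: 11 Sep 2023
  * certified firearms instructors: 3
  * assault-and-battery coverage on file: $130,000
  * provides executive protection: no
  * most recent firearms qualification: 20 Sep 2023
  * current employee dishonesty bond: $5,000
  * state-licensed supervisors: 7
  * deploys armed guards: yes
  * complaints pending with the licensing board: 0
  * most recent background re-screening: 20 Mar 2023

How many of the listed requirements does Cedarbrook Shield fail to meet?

1

1. firearms qualification 172 days ago vs limit 180 → met
2. condition 'provides executive protection' does not hold → requirement n/a → met
3. complaints pending with the licensing board 0 ≤ 3 → met
4. certified firearms instructors 3 ≥ 2 → met
5. employee dishonesty bond $5,000 < $20,000 → not met
6. condition 'deploys armed guards' holds; background re-screening 356 days ago vs limit 365 → met
7. state-licensed supervisors 7 ≥ 4 → met
8. assault-and-battery coverage $130,000 ≥ $125,000 → met
9. condition 'uses patrol vehicles' does not hold → requirement n/a → met
10. incident-reporting audit 181 days ago vs limit 270 → met
Not met: 1 of 10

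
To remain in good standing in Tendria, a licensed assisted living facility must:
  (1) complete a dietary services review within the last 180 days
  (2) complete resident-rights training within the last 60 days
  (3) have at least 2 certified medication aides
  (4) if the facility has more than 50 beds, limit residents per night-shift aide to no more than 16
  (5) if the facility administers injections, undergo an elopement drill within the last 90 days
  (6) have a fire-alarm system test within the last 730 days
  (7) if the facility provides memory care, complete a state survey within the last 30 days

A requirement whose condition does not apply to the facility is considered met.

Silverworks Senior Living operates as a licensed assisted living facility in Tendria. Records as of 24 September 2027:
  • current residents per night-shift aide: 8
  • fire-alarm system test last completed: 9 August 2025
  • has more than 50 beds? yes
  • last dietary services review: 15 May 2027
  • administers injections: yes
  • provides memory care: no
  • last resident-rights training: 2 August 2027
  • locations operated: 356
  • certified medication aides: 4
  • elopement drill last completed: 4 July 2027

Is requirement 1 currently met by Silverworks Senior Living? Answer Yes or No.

1. dietary services review 132 days ago vs limit 180 → met

Yes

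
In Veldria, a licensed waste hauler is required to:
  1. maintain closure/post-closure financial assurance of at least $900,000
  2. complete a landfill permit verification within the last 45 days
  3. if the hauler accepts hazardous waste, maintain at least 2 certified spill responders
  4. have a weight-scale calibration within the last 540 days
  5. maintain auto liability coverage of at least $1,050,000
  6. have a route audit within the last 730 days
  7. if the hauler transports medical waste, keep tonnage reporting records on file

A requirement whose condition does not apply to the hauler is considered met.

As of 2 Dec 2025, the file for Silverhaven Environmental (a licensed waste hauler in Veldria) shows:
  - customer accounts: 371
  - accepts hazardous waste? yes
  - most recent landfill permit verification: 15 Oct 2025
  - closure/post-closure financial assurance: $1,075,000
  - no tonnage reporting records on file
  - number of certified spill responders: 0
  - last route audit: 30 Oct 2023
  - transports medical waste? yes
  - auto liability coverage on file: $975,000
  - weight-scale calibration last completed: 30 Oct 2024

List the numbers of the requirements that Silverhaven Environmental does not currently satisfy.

1. closure/post-closure financial assurance $1,075,000 ≥ $900,000 → met
2. landfill permit verification 48 days ago vs limit 45 → not met
3. condition 'accepts hazardous waste' holds; certified spill responders 0 < 2 → not met
4. weight-scale calibration 398 days ago vs limit 540 → met
5. auto liability coverage $975,000 < $1,050,000 → not met
6. route audit 764 days ago vs limit 730 → not met
7. condition 'transports medical waste' holds; tonnage reporting records absent → not met
Not met: 2, 3, 5, 6, 7

2, 3, 5, 6, 7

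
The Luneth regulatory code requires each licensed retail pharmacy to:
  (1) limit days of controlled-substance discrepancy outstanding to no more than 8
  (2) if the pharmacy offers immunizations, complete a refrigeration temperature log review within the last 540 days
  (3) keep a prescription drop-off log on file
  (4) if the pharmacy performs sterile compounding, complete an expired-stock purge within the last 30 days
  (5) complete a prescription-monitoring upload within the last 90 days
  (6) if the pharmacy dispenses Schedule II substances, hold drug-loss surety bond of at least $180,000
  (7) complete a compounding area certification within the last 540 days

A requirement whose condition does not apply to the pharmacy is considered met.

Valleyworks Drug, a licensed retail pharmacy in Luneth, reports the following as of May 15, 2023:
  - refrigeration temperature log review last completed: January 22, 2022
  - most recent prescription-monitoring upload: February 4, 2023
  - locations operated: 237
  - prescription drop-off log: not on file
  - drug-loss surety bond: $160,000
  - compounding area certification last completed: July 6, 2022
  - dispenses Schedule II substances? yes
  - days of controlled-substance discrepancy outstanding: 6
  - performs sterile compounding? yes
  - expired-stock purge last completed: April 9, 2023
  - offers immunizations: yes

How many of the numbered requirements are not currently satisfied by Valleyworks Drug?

1. days of controlled-substance discrepancy outstanding 6 ≤ 8 → met
2. condition 'offers immunizations' holds; refrigeration temperature log review 478 days ago vs limit 540 → met
3. prescription drop-off log absent → not met
4. condition 'performs sterile compounding' holds; expired-stock purge 36 days ago vs limit 30 → not met
5. prescription-monitoring upload 100 days ago vs limit 90 → not met
6. condition 'dispenses Schedule II substances' holds; drug-loss surety bond $160,000 < $180,000 → not met
7. compounding area certification 313 days ago vs limit 540 → met
Not met: 4 of 7

4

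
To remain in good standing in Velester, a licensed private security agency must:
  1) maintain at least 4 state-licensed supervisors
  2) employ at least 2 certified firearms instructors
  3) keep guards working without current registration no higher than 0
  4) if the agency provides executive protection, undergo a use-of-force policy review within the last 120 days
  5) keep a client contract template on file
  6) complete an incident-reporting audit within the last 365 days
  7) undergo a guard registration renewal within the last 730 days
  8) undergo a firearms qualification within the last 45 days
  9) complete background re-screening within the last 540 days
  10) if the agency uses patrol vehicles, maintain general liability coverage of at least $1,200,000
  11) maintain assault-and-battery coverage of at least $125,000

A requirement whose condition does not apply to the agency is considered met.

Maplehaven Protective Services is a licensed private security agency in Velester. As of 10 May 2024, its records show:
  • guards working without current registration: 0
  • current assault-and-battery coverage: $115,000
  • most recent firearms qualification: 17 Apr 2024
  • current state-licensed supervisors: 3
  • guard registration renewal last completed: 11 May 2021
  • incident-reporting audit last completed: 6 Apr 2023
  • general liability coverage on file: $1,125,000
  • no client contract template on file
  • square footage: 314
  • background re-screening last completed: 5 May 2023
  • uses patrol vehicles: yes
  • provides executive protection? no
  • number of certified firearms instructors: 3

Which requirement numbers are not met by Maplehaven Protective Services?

1, 5, 6, 7, 10, 11

1. state-licensed supervisors 3 < 4 → not met
2. certified firearms instructors 3 ≥ 2 → met
3. guards working without current registration 0 ≤ 0 → met
4. condition 'provides executive protection' does not hold → requirement n/a → met
5. client contract template absent → not met
6. incident-reporting audit 400 days ago vs limit 365 → not met
7. guard registration renewal 1095 days ago vs limit 730 → not met
8. firearms qualification 23 days ago vs limit 45 → met
9. background re-screening 371 days ago vs limit 540 → met
10. condition 'uses patrol vehicles' holds; general liability coverage $1,125,000 < $1,200,000 → not met
11. assault-and-battery coverage $115,000 < $125,000 → not met
Not met: 1, 5, 6, 7, 10, 11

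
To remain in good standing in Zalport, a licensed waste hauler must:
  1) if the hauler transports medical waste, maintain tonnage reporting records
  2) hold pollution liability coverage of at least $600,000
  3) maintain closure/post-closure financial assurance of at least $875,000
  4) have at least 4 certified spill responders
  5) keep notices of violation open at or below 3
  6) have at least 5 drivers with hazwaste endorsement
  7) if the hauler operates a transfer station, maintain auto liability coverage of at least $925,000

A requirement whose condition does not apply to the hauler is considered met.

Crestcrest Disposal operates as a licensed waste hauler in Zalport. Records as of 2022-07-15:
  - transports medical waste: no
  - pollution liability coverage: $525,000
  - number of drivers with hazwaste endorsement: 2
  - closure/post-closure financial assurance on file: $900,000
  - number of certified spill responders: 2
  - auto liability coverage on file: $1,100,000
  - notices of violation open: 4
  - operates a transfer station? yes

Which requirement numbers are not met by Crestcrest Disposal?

1. condition 'transports medical waste' does not hold → requirement n/a → met
2. pollution liability coverage $525,000 < $600,000 → not met
3. closure/post-closure financial assurance $900,000 ≥ $875,000 → met
4. certified spill responders 2 < 4 → not met
5. notices of violation open 4 > 3 → not met
6. drivers with hazwaste endorsement 2 < 5 → not met
7. condition 'operates a transfer station' holds; auto liability coverage $1,100,000 ≥ $925,000 → met
Not met: 2, 4, 5, 6

2, 4, 5, 6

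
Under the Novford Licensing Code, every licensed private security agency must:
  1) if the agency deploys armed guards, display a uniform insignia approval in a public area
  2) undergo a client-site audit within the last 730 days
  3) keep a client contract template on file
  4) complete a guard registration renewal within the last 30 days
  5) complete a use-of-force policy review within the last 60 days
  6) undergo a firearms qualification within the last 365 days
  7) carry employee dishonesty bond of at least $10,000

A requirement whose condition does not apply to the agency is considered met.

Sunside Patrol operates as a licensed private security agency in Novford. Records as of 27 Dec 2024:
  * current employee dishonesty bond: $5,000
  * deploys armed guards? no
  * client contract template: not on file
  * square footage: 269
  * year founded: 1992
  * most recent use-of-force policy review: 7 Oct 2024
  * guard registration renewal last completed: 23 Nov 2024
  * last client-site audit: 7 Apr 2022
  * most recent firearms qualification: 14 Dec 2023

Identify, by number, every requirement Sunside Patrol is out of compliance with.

1. condition 'deploys armed guards' does not hold → requirement n/a → met
2. client-site audit 995 days ago vs limit 730 → not met
3. client contract template absent → not met
4. guard registration renewal 34 days ago vs limit 30 → not met
5. use-of-force policy review 81 days ago vs limit 60 → not met
6. firearms qualification 379 days ago vs limit 365 → not met
7. employee dishonesty bond $5,000 < $10,000 → not met
Not met: 2, 3, 4, 5, 6, 7

2, 3, 4, 5, 6, 7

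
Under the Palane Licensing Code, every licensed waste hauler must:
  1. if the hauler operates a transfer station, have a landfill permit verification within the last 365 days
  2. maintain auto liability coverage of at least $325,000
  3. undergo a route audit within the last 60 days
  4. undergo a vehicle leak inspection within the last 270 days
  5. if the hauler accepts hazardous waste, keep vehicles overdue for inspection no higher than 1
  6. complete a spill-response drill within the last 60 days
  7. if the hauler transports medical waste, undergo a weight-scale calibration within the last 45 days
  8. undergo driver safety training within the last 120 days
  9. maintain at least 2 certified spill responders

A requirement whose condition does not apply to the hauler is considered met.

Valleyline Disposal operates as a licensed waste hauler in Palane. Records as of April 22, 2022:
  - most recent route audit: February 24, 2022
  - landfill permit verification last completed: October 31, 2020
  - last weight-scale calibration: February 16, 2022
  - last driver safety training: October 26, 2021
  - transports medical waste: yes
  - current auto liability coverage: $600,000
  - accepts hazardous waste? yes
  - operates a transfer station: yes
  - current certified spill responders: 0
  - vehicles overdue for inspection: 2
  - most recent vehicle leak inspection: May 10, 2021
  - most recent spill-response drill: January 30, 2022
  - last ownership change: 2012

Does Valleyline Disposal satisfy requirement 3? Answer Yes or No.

3. route audit 57 days ago vs limit 60 → met

Yes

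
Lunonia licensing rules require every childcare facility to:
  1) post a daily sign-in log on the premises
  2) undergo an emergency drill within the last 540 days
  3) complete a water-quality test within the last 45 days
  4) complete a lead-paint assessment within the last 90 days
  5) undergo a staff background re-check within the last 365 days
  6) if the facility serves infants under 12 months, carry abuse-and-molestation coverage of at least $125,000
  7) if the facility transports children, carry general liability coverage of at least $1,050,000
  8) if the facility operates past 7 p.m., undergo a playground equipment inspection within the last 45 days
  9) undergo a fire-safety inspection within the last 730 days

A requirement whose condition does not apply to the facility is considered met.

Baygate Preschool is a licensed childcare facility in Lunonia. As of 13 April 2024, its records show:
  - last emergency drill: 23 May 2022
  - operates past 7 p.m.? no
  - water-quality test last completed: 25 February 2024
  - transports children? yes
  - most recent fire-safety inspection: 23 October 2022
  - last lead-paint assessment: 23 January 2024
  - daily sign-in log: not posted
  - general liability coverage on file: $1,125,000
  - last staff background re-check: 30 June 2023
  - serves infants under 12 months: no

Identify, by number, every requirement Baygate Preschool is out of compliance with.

1. daily sign-in log absent → not met
2. emergency drill 691 days ago vs limit 540 → not met
3. water-quality test 48 days ago vs limit 45 → not met
4. lead-paint assessment 81 days ago vs limit 90 → met
5. staff background re-check 288 days ago vs limit 365 → met
6. condition 'serves infants under 12 months' does not hold → requirement n/a → met
7. condition 'transports children' holds; general liability coverage $1,125,000 ≥ $1,050,000 → met
8. condition 'operates past 7 p.m.' does not hold → requirement n/a → met
9. fire-safety inspection 538 days ago vs limit 730 → met
Not met: 1, 2, 3

1, 2, 3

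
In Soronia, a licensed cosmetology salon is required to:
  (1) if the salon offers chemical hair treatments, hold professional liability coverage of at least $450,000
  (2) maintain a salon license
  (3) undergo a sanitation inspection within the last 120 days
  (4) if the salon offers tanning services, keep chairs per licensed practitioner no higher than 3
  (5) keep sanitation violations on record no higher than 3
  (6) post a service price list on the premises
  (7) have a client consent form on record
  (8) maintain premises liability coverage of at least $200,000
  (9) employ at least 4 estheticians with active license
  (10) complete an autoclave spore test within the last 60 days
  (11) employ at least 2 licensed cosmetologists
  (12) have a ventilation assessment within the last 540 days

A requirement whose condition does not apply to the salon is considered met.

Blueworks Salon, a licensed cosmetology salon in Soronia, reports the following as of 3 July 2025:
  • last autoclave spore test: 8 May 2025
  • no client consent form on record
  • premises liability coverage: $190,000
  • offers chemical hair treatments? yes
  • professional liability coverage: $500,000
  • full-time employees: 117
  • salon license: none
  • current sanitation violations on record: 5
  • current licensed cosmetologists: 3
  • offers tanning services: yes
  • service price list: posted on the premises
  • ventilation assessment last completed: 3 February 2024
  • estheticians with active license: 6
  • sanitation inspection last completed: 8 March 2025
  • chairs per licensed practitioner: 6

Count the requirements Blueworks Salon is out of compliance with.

5

1. condition 'offers chemical hair treatments' holds; professional liability coverage $500,000 ≥ $450,000 → met
2. salon license absent → not met
3. sanitation inspection 117 days ago vs limit 120 → met
4. condition 'offers tanning services' holds; chairs per licensed practitioner 6 > 3 → not met
5. sanitation violations on record 5 > 3 → not met
6. service price list present → met
7. client consent form absent → not met
8. premises liability coverage $190,000 < $200,000 → not met
9. estheticians with active license 6 ≥ 4 → met
10. autoclave spore test 56 days ago vs limit 60 → met
11. licensed cosmetologists 3 ≥ 2 → met
12. ventilation assessment 516 days ago vs limit 540 → met
Not met: 5 of 12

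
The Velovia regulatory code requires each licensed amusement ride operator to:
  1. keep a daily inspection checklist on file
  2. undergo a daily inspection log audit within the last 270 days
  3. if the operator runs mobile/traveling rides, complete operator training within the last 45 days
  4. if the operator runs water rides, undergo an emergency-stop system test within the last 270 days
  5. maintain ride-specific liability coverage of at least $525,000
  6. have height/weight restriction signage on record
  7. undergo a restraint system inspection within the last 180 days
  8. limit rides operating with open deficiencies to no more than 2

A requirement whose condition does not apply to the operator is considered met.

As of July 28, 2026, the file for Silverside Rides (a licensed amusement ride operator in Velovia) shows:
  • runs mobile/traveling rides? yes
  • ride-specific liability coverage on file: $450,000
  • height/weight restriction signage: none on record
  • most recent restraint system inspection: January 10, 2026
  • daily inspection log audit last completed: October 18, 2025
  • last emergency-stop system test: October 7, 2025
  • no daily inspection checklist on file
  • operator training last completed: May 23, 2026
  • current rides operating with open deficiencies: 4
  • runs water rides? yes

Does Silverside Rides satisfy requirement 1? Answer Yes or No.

1. daily inspection checklist absent → not met

No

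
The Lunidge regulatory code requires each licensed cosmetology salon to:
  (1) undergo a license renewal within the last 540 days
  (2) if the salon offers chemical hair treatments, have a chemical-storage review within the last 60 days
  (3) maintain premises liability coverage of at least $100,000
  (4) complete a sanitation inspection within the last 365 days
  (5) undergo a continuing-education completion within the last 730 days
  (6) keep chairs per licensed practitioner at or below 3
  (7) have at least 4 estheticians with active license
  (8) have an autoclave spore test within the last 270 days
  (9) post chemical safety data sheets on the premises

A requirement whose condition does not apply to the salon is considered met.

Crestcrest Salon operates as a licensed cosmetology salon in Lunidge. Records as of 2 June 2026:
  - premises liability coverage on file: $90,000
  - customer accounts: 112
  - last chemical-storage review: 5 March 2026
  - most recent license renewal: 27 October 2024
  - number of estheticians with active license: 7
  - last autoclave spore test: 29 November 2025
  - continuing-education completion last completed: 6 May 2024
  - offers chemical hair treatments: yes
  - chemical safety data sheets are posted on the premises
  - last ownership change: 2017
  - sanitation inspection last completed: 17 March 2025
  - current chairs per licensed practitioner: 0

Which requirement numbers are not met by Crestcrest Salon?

1. license renewal 583 days ago vs limit 540 → not met
2. condition 'offers chemical hair treatments' holds; chemical-storage review 89 days ago vs limit 60 → not met
3. premises liability coverage $90,000 < $100,000 → not met
4. sanitation inspection 442 days ago vs limit 365 → not met
5. continuing-education completion 757 days ago vs limit 730 → not met
6. chairs per licensed practitioner 0 ≤ 3 → met
7. estheticians with active license 7 ≥ 4 → met
8. autoclave spore test 185 days ago vs limit 270 → met
9. chemical safety data sheets present → met
Not met: 1, 2, 3, 4, 5

1, 2, 3, 4, 5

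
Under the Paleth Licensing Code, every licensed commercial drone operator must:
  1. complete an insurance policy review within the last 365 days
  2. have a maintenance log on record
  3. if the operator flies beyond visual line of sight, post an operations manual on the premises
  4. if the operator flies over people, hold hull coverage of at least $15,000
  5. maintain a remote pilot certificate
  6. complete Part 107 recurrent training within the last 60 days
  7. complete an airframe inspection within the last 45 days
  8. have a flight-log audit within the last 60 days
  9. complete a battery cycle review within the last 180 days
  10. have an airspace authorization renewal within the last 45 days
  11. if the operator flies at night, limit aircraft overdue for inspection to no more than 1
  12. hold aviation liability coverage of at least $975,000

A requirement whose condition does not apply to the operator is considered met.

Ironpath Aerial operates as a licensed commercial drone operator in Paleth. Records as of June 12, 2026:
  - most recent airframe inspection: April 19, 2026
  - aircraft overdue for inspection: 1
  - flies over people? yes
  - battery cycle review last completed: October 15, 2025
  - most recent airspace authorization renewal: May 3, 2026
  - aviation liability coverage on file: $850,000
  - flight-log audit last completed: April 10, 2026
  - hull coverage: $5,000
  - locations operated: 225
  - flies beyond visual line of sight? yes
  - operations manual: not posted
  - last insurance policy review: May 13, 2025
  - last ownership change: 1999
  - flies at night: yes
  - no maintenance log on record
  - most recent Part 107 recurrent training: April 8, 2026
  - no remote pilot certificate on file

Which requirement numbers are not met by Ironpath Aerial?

1. insurance policy review 395 days ago vs limit 365 → not met
2. maintenance log absent → not met
3. condition 'flies beyond visual line of sight' holds; operations manual absent → not met
4. condition 'flies over people' holds; hull coverage $5,000 < $15,000 → not met
5. remote pilot certificate absent → not met
6. Part 107 recurrent training 65 days ago vs limit 60 → not met
7. airframe inspection 54 days ago vs limit 45 → not met
8. flight-log audit 63 days ago vs limit 60 → not met
9. battery cycle review 240 days ago vs limit 180 → not met
10. airspace authorization renewal 40 days ago vs limit 45 → met
11. condition 'flies at night' holds; aircraft overdue for inspection 1 ≤ 1 → met
12. aviation liability coverage $850,000 < $975,000 → not met
Not met: 1, 2, 3, 4, 5, 6, 7, 8, 9, 12

1, 2, 3, 4, 5, 6, 7, 8, 9, 12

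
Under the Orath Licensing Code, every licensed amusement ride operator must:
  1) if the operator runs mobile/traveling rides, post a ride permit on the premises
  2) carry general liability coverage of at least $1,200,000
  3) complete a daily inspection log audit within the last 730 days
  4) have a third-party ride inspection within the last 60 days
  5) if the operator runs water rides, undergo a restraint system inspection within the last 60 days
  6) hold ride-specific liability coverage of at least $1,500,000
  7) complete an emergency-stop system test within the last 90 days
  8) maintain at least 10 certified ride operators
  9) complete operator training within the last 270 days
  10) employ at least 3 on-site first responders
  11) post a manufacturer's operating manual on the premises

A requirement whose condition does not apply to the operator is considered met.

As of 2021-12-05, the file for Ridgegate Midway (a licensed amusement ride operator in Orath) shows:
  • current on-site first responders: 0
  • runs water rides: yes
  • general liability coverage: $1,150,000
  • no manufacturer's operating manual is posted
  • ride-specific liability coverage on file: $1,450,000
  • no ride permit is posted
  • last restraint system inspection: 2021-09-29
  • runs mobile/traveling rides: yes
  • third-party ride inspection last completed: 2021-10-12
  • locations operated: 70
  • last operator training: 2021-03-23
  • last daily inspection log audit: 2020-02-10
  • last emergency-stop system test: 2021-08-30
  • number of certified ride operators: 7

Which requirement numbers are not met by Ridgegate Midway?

1. condition 'runs mobile/traveling rides' holds; ride permit absent → not met
2. general liability coverage $1,150,000 < $1,200,000 → not met
3. daily inspection log audit 664 days ago vs limit 730 → met
4. third-party ride inspection 54 days ago vs limit 60 → met
5. condition 'runs water rides' holds; restraint system inspection 67 days ago vs limit 60 → not met
6. ride-specific liability coverage $1,450,000 < $1,500,000 → not met
7. emergency-stop system test 97 days ago vs limit 90 → not met
8. certified ride operators 7 < 10 → not met
9. operator training 257 days ago vs limit 270 → met
10. on-site first responders 0 < 3 → not met
11. manufacturer's operating manual absent → not met
Not met: 1, 2, 5, 6, 7, 8, 10, 11

1, 2, 5, 6, 7, 8, 10, 11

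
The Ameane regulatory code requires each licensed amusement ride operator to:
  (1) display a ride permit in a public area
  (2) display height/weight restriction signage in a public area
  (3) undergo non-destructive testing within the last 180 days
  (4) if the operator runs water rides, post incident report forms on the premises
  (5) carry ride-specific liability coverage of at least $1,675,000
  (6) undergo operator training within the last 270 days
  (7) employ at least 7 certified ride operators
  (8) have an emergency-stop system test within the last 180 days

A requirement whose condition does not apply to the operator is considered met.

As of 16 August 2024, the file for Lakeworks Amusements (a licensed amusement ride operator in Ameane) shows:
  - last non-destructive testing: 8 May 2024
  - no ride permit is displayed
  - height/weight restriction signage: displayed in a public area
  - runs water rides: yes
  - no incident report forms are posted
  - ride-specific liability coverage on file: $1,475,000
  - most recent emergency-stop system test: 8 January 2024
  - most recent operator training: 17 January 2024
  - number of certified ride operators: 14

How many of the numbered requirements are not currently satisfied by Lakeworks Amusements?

4

1. ride permit absent → not met
2. height/weight restriction signage present → met
3. non-destructive testing 100 days ago vs limit 180 → met
4. condition 'runs water rides' holds; incident report forms absent → not met
5. ride-specific liability coverage $1,475,000 < $1,675,000 → not met
6. operator training 212 days ago vs limit 270 → met
7. certified ride operators 14 ≥ 7 → met
8. emergency-stop system test 221 days ago vs limit 180 → not met
Not met: 4 of 8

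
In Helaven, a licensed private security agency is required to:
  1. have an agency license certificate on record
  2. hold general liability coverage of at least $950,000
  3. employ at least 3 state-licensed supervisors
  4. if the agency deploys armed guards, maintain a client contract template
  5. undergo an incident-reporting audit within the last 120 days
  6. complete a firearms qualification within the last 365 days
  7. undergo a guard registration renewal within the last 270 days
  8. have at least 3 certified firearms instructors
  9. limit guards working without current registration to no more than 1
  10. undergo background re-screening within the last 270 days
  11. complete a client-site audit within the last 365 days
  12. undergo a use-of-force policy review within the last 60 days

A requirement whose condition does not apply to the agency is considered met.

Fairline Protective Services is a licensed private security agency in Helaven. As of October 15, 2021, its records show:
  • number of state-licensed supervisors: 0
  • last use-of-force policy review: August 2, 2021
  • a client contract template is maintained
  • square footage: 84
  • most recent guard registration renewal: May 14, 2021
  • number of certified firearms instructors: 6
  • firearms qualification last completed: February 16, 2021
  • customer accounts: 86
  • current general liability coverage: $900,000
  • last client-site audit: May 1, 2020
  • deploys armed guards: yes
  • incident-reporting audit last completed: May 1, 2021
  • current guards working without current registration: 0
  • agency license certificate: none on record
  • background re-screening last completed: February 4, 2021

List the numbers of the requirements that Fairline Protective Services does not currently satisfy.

1. agency license certificate absent → not met
2. general liability coverage $900,000 < $950,000 → not met
3. state-licensed supervisors 0 < 3 → not met
4. condition 'deploys armed guards' holds; client contract template present → met
5. incident-reporting audit 167 days ago vs limit 120 → not met
6. firearms qualification 241 days ago vs limit 365 → met
7. guard registration renewal 154 days ago vs limit 270 → met
8. certified firearms instructors 6 ≥ 3 → met
9. guards working without current registration 0 ≤ 1 → met
10. background re-screening 253 days ago vs limit 270 → met
11. client-site audit 532 days ago vs limit 365 → not met
12. use-of-force policy review 74 days ago vs limit 60 → not met
Not met: 1, 2, 3, 5, 11, 12

1, 2, 3, 5, 11, 12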